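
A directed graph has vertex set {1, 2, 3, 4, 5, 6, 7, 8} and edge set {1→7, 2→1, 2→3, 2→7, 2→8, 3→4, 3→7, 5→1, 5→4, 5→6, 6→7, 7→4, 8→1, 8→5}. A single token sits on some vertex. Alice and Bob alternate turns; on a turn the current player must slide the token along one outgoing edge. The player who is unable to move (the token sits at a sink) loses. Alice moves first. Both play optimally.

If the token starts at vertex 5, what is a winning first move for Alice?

Classify positions by backward induction: terminal positions (no move available) are L. From any other position, the mover wins iff some move reaches an L.
Every edge goes from a vertex to one that appears earlier in the order 4, 7, 3, 6, 1, 5, 8, 2, so processing vertices in that order labels each vertex after all of its successors.
4: no outgoing edge → L
7: can move to 4, which is L ⇒ W
3: can move to 4, which is L ⇒ W
6: the only move is to 7(W), a W ⇒ L
1: the only move is to 7(W), a W ⇒ L
5: can move to 1, which is L ⇒ W
8: can move to 1, which is L ⇒ W
2: can move to 1, which is L ⇒ W
From 5, the L positions reachable in one move are: 1, 6, 4. Any move reaching one of these is winning.

Move to 1.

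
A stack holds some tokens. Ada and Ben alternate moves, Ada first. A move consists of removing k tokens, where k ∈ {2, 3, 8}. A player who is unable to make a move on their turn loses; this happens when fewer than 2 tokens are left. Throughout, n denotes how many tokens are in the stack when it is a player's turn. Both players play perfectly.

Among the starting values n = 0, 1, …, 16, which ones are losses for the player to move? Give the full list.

0, 1, 5, 6, 10, 11, 15, 16

Work bottom-up. With no move the player to move loses. Otherwise the position is W if at least one move leads to an L position for the opponent, and L if every move leads to a W.
n=0: no move → L
n=1: no move → L
n=2: →0(L), so W
n=3: →1(L), so W
n=4: →1(L), so W
n=5: →3(W), 2(W) — all W, so L
n=6: →4(W), 3(W) — all W, so L
n=7: →5(L), so W
n=8: →6(L), so W
n=9: →6(L), so W
n=10: →8(W), 7(W), 2(W) — all W, so L
n=11: →9(W), 8(W), 3(W) — all W, so L
n=12: →10(L), so W
n=13: →11(L), so W
n=14: →11(L), so W
n=15: →13(W), 12(W), 7(W) — all W, so L
n=16: →14(W), 13(W), 8(W) — all W, so L
Reading off the rows marked L gives the requested list; there are 8 such values of n.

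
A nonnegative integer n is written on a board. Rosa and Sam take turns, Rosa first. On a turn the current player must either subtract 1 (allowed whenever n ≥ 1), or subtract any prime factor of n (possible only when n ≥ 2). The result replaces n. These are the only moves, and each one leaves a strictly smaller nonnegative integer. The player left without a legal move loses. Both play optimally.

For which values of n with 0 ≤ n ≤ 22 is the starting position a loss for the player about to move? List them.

Classify positions by backward induction: terminal positions (no move available) are L. From any other position, the mover wins iff some move reaches an L.
n=0: no move → L
n=1: can move to 0, which is L ⇒ W
n=2: can move to 0, which is L ⇒ W
n=3: can move to 0, which is L ⇒ W
n=4: moves to 2(W), 3(W); every one is W ⇒ L
n=5: can move to 0, which is L ⇒ W
n=6: can move to 4, which is L ⇒ W
n=7: can move to 0, which is L ⇒ W
n=8: moves to 6(W), 7(W); every one is W ⇒ L
n=9: can move to 8, which is L ⇒ W
n=10: can move to 8, which is L ⇒ W
n=11: can move to 0, which is L ⇒ W
n=12: moves to 9(W), 10(W), 11(W); every one is W ⇒ L
n=13: can move to 0, which is L ⇒ W
n=14: can move to 12, which is L ⇒ W
n=15: can move to 12, which is L ⇒ W
n=16: moves to 14(W), 15(W); every one is W ⇒ L
n=17: can move to 0, which is L ⇒ W
n=18: can move to 16, which is L ⇒ W
n=19: can move to 0, which is L ⇒ W
n=20: moves to 15(W), 18(W), 19(W); every one is W ⇒ L
n=21: can move to 20, which is L ⇒ W
n=22: can move to 20, which is L ⇒ W
The losing starting values of n are exactly the entries labelled L in this table (6 of them).

0, 4, 8, 12, 16, 20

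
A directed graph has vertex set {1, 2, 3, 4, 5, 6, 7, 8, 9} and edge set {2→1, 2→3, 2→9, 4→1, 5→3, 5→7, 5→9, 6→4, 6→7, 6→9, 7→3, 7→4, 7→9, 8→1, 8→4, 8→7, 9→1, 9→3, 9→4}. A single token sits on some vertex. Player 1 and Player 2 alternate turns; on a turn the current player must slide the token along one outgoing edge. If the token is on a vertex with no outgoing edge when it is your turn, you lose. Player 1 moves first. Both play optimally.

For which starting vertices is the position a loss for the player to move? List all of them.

1, 3, 6

Classify positions by backward induction: terminal positions (no move available) are L. From any other position, the mover wins iff some move reaches an L.
Every edge goes from a vertex to one that appears earlier in the order 1, 3, 4, 9, 7, 6, 5, 8, 2, so processing vertices in that order labels each vertex after all of its successors.
1: no outgoing edge → L
3: no outgoing edge → L
4: →1(L), so W
9: →3(L), so W
7: →3(L), so W
6: →7(W), 9(W), 4(W) — all W, so L
5: →3(L), so W
8: →1(L), so W
2: →3(L), so W
Reading off the rows marked L gives the requested list; there are 3 such vertices.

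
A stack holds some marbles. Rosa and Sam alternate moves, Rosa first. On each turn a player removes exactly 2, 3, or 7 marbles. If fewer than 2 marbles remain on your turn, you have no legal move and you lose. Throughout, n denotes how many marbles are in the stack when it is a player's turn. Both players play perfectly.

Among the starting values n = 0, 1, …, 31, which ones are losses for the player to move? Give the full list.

0, 1, 5, 6, 10, 11, 15, 16, 20, 21, 25, 26, 30, 31

Work bottom-up. With no move the player to move loses. Otherwise the position is W if at least one move leads to an L position for the opponent, and L if every move leads to a W.
n=0: no move → L
n=1: no move → L
n=2: W (go to 0, an L position)
n=3: W (go to 1, an L position)
n=4: W (go to 1, an L position)
n=5: L (options 3(W), 2(W) are all W)
n=6: L (options 4(W), 3(W) are all W)
n=7: W (go to 5, an L position)
n=8: W (go to 6, an L position)
n=9: W (go to 6, an L position)
n=10: L (options 8(W), 7(W), 3(W) are all W)
n=11: L (options 9(W), 8(W), 4(W) are all W)
n=12: W (go to 10, an L position)
n=13: W (go to 11, an L position)
n=14: W (go to 11, an L position)
n=15: L (options 13(W), 12(W), 8(W) are all W)
n=16: L (options 14(W), 13(W), 9(W) are all W)
n=17: W (go to 15, an L position)
n=18: W (go to 16, an L position)
n=19: W (go to 16, an L position)
n=20: L (options 18(W), 17(W), 13(W) are all W)
n=21: L (options 19(W), 18(W), 14(W) are all W)
n=22: W (go to 20, an L position)
n=23: W (go to 21, an L position)
n=24: W (go to 21, an L position)
n=25: L (options 23(W), 22(W), 18(W) are all W)
n=26: L (options 24(W), 23(W), 19(W) are all W)
n=27: W (go to 25, an L position)
n=28: W (go to 26, an L position)
n=29: W (go to 26, an L position)
n=30: L (options 28(W), 27(W), 23(W) are all W)
n=31: L (options 29(W), 28(W), 24(W) are all W)
The losing starting values of n are exactly the entries labelled L in this table (14 of them).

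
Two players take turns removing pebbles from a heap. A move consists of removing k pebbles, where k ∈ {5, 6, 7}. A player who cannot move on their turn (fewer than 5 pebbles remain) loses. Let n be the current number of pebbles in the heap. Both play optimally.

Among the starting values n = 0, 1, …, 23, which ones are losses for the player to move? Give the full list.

Classify positions by backward induction: terminal positions (no move available) are L. From any other position, the mover wins iff some move reaches an L.
n=0: no move → L
n=1: no move → L
n=2: no move → L
n=3: no move → L
n=4: no move → L
n=5: →0(L), so W
n=6: →1(L), so W
n=7: →2(L), so W
n=8: →3(L), so W
n=9: →4(L), so W
n=10: →4(L), so W
n=11: →4(L), so W
n=12: →7(W), 6(W), 5(W) — all W, so L
n=13: →8(W), 7(W), 6(W) — all W, so L
n=14: →9(W), 8(W), 7(W) — all W, so L
n=15: →10(W), 9(W), 8(W) — all W, so L
n=16: →11(W), 10(W), 9(W) — all W, so L
n=17: →12(L), so W
n=18: →13(L), so W
n=19: →14(L), so W
n=20: →15(L), so W
n=21: →16(L), so W
n=22: →16(L), so W
n=23: →16(L), so W
The losing starting values of n are exactly the entries labelled L in this table (10 of them).

0, 1, 2, 3, 4, 12, 13, 14, 15, 16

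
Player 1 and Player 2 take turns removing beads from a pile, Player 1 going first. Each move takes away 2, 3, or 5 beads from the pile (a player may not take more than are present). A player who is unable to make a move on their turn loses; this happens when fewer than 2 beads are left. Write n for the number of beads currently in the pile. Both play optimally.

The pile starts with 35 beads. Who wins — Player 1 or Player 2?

Label each position W (a win for the player to move) or L (a loss). A position with no legal move is L; any other position is W exactly when some move reaches an L, and L when every move reaches a W.
n=0: no move → L
n=1: no move → L
n=2: W (go to 0, an L position)
n=3: W (go to 1, an L position)
n=4: W (go to 1, an L position)
n=5: W (go to 0, an L position)
n=6: W (go to 1, an L position)
n=7: L (options 5(W), 4(W), 2(W) are all W)
n=8: L (options 6(W), 5(W), 3(W) are all W)
n=9: W (go to 7, an L position)
n=10: W (go to 8, an L position)
n=11: W (go to 8, an L position)
n=12: W (go to 7, an L position)
n=13: W (go to 8, an L position)
n=14: L (options 12(W), 11(W), 9(W) are all W)
n=15: L (options 13(W), 12(W), 10(W) are all W)
n=16: W (go to 14, an L position)
n=17: W (go to 15, an L position)
n=18: W (go to 15, an L position)
n=19: W (go to 14, an L position)
n=20: W (go to 15, an L position)
n=21: L (options 19(W), 18(W), 16(W) are all W)
n=22: L (options 20(W), 19(W), 17(W) are all W)
n=23: W (go to 21, an L position)
n=24: W (go to 22, an L position)
n=25: W (go to 22, an L position)
n=26: W (go to 21, an L position)
n=27: W (go to 22, an L position)
n=28: L (options 26(W), 25(W), 23(W) are all W)
n=29: L (options 27(W), 26(W), 24(W) are all W)
n=30: W (go to 28, an L position)
n=31: W (go to 29, an L position)
n=32: W (go to 29, an L position)
n=33: W (go to 28, an L position)
n=34: W (go to 29, an L position)
n=35: L (options 33(W), 32(W), 30(W) are all W)
The starting position 35 is L: whatever Player 1 does, the opponent receives a W position.

Player 2 wins.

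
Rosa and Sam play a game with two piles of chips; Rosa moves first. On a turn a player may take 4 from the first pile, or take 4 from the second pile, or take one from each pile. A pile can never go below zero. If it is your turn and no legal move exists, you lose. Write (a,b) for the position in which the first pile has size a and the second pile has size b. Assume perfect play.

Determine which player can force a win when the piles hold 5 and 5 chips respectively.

Rosa wins.

Label each position W (a win for the player to move) or L (a loss). A position with no legal move is L; any other position is W exactly when some move reaches an L, and L when every move reaches a W.
No move ever increases a pile, so every position that can arise here has a ≤ 5 and b ≤ 5; it is enough to label the cells with 0 ≤ a ≤ 5 and 0 ≤ b ≤ 5.
Every move lowers a or b (never raises either), so fill the grid row by row in increasing a, and left to right within a row: each cell's successors are then already labelled.
      b=0  b=1  b=2  b=3  b=4  b=5
a=0:    L    L    L    L    W    W
a=1:    L    W    W    W    W    L
a=2:    L    W    L    L    W    L
a=3:    L    W    L    W    W    L
a=4:    W    W    W    W    L    L
a=5:    W    L    L    L    L    W
Cells with no legal move (terminal, hence L): (0,0), (0,1), (0,2), (0,3), (1,0), (2,0), (3,0).
The remaining L cells, each justified by listing all of its moves:
(1,5): →(1,1)(W), (0,4)(W) — all W, so L
(2,2): →(1,1)(W) only, which is W, so L
(2,3): →(1,2)(W) only, which is W, so L
(2,5): →(2,1)(W), (1,4)(W) — all W, so L
(3,2): →(2,1)(W) only, which is W, so L
(3,5): →(3,1)(W), (2,4)(W) — all W, so L
(4,4): →(0,4)(W), (4,0)(W), (3,3)(W) — all W, so L
(4,5): →(0,5)(W), (4,1)(W), (3,4)(W) — all W, so L
(5,1): →(1,1)(W), (4,0)(W) — all W, so L
(5,2): →(1,2)(W), (4,1)(W) — all W, so L
(5,3): →(1,3)(W), (4,2)(W) — all W, so L
(5,4): →(1,4)(W), (5,0)(W), (4,3)(W) — all W, so L
Every other cell has at least one move into one of the L cells above, so it is W.
From (5,5) Rosa can move to (1,5), reaching an L position.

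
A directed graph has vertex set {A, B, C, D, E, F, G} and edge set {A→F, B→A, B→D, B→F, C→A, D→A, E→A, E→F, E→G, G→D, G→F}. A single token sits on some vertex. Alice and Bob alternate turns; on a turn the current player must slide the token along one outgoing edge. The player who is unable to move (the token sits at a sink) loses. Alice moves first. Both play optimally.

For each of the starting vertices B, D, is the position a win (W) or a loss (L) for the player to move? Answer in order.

Positions with no move are L. A position that does have a move is losing for the player to move precisely when every available move leads to a winning position for the opponent. Fill in the labels:
Every edge goes from a vertex to one that appears earlier in the order F, A, D, G, E, C, B, so processing vertices in that order labels each vertex after all of its successors.
F: no outgoing edge → L
A: W (go to F, an L position)
D: L (sole option A(W) is W)
G: W (go to D, an L position)
E: W (go to F, an L position)
C: L (sole option A(W) is W)
B: W (go to D, an L position)

B: W, D: L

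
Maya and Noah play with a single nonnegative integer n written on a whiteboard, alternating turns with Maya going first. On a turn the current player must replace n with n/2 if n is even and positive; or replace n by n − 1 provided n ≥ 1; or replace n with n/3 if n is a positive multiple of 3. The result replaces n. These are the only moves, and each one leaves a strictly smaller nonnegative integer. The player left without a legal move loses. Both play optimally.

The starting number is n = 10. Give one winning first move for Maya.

Positions with no move are L. A position that does have a move is losing for the player to move precisely when every available move leads to a winning position for the opponent. Fill in the labels:
n=0: no move → L
n=1: can move to 0, which is L ⇒ W
n=2: the only move is to 1(W), a W ⇒ L
n=3: can move to 2, which is L ⇒ W
n=4: can move to 2, which is L ⇒ W
n=5: the only move is to 4(W), a W ⇒ L
n=6: can move to 2, which is L ⇒ W
n=7: the only move is to 6(W), a W ⇒ L
n=8: can move to 7, which is L ⇒ W
n=9: moves to 3(W), 8(W); every one is W ⇒ L
n=10: can move to 5, which is L ⇒ W
From 10, the L positions reachable in one move are: 5, 9. Any move reaching one of these is winning.

Move to 5.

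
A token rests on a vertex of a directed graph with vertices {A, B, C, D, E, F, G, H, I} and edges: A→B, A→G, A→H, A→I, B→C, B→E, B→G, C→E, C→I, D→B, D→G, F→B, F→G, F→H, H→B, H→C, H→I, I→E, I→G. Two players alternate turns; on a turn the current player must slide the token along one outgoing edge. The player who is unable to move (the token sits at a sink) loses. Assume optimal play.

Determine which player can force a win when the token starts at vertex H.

Build the W/L table. Terminal = L. A non-terminal position is W if it has a move to some L; otherwise it is L.
Every edge goes from a vertex to one that appears earlier in the order E, G, I, C, B, H, D, A, F, so processing vertices in that order labels each vertex after all of its successors.
E: no outgoing edge → L
G: no outgoing edge → L
I: →G(L), so W
C: →E(L), so W
B: →G(L), so W
H: →B(W), C(W), I(W) — all W, so L
D: →G(L), so W
A: →H(L), so W
F: →H(L), so W
Every move from H reaches a W position, so the mover loses.

The second player wins.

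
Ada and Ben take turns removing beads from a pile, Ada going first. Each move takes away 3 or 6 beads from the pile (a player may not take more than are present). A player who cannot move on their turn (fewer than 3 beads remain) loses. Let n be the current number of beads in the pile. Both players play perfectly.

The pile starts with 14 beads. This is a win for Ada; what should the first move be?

Compute win/loss labels from the base case upward. A position with no move is L. Any other position is W if it can reach an L in one move, else L.
n=0: no move → L
n=1: no move → L
n=2: no move → L
n=3: reaches L-position 0 → W
n=4: reaches L-position 1 → W
n=5: reaches L-position 2 → W
n=6: reaches L-position 0 → W
n=7: reaches L-position 1 → W
n=8: reaches L-position 2 → W
n=9: only reaches 6(W), 3(W), all W → L
n=10: only reaches 7(W), 4(W), all W → L
n=11: only reaches 8(W), 5(W), all W → L
n=12: reaches L-position 9 → W
n=13: reaches L-position 10 → W
n=14: reaches L-position 11 → W
From 14, the L positions reachable in one move are: 11.

Remove 3, leaving 11.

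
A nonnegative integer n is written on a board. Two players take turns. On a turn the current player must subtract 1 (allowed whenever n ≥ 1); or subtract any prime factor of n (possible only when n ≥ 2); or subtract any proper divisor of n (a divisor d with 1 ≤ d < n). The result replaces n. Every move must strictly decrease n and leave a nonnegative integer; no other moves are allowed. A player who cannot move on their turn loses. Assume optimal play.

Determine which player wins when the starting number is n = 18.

The first player wins.

Build the W/L table. Terminal = L. A non-terminal position is W if it has a move to some L; otherwise it is L.
n=0: no move → L
n=1: reaches L-position 0 → W
n=2: reaches L-position 0 → W
n=3: reaches L-position 0 → W
n=4: only reaches 2(W), 3(W), all W → L
n=5: reaches L-position 0 → W
n=6: reaches L-position 4 → W
n=7: reaches L-position 0 → W
n=8: reaches L-position 4 → W
n=9: only reaches 6(W), 8(W), all W → L
n=10: reaches L-position 9 → W
n=11: reaches L-position 0 → W
n=12: reaches L-position 9 → W
n=13: reaches L-position 0 → W
n=14: only reaches 7(W), 12(W), 13(W), all W → L
n=15: reaches L-position 14 → W
n=16: reaches L-position 14 → W
n=17: reaches L-position 0 → W
n=18: reaches L-position 9 → W
The starting position 18 is W: the player to move should move to 9, handing over an L position.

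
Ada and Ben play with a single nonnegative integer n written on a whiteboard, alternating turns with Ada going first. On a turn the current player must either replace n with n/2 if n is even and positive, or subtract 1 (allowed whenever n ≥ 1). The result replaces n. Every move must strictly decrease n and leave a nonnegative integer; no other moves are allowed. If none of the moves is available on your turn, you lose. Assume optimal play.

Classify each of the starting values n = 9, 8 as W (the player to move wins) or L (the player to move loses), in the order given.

Label each position W (a win for the player to move) or L (a loss). A position with no legal move is L; any other position is W exactly when some move reaches an L, and L when every move reaches a W.
n=0: no move → L
n=1: →0(L), so W
n=2: →1(W) only, which is W, so L
n=3: →2(L), so W
n=4: →2(L), so W
n=5: →4(W) only, which is W, so L
n=6: →5(L), so W
n=7: →6(W) only, which is W, so L
n=8: →7(L), so W
n=9: →8(W) only, which is W, so L

9: L, 8: W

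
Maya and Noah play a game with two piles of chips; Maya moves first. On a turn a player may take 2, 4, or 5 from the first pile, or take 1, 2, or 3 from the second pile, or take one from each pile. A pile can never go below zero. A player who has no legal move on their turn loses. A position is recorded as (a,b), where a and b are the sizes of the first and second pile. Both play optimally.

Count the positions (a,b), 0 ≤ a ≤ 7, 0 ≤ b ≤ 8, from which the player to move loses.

17

Build the W/L table. Terminal = L. A non-terminal position is W if it has a move to some L; otherwise it is L.
Every move lowers a or b (never raises either), so fill the grid row by row in increasing a, and left to right within a row: each cell's successors are then already labelled.
      b=0  b=1  b=2  b=3  b=4  b=5  b=6  b=7  b=8
a=0:    L    W    W    W    L    W    W    W    L
a=1:    L    W    W    W    L    W    W    W    L
a=2:    W    W    L    W    W    W    L    W    W
a=3:    W    L    W    W    W    L    W    W    W
a=4:    W    L    W    W    W    L    W    W    W
a=5:    W    W    W    L    W    W    W    L    W
a=6:    W    W    W    L    W    W    W    L    W
a=7:    L    W    W    W    W    W    W    W    W
Cells with no legal move (terminal, hence L): (0,0), (1,0).
The remaining L cells, each justified by listing all of its moves:
(0,4): →(0,3)(W), (0,2)(W), (0,1)(W) — all W, so L
(0,8): →(0,7)(W), (0,6)(W), (0,5)(W) — all W, so L
(1,4): →(1,3)(W), (1,2)(W), (1,1)(W), (0,3)(W) — all W, so L
(1,8): →(1,7)(W), (1,6)(W), (1,5)(W), (0,7)(W) — all W, so L
(2,2): →(0,2)(W), (2,1)(W), (2,0)(W), (1,1)(W) — all W, so L
(2,6): →(0,6)(W), (2,5)(W), (2,4)(W), (2,3)(W), (1,5)(W) — all W, so L
(3,1): →(1,1)(W), (3,0)(W), (2,0)(W) — all W, so L
(3,5): →(1,5)(W), (3,4)(W), (3,3)(W), (3,2)(W), (2,4)(W) — all W, so L
(4,1): →(2,1)(W), (0,1)(W), (4,0)(W), (3,0)(W) — all W, so L
(4,5): →(2,5)(W), (0,5)(W), (4,4)(W), (4,3)(W), (4,2)(W), (3,4)(W) — all W, so L
(5,3): →(3,3)(W), (1,3)(W), (0,3)(W), (5,2)(W), (5,1)(W), (5,0)(W), (4,2)(W) — all W, so L
(5,7): →(3,7)(W), (1,7)(W), (0,7)(W), (5,6)(W), (5,5)(W), (5,4)(W), (4,6)(W) — all W, so L
(6,3): →(4,3)(W), (2,3)(W), (1,3)(W), (6,2)(W), (6,1)(W), (6,0)(W), (5,2)(W) — all W, so L
(6,7): →(4,7)(W), (2,7)(W), (1,7)(W), (6,6)(W), (6,5)(W), (6,4)(W), (5,6)(W) — all W, so L
(7,0): →(5,0)(W), (3,0)(W), (2,0)(W) — all W, so L
Every other cell has at least one move into one of the L cells above, so it is W.
L cells per row: a=0: 3, a=1: 3, a=2: 2, a=3: 2, a=4: 2, a=5: 2, a=6: 2, a=7: 1; total 17.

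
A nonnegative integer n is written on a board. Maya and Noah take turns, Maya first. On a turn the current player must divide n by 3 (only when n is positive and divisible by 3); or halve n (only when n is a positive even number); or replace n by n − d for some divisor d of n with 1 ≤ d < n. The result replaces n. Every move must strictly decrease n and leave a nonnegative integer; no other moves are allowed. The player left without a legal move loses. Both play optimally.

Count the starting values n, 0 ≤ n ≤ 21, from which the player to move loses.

Classify positions by backward induction: terminal positions (no move available) are L. From any other position, the mover wins iff some move reaches an L.
n=0: no move → L
n=1: no move → L
n=2: can move to 1, which is L ⇒ W
n=3: can move to 1, which is L ⇒ W
n=4: moves to 2(W), 3(W); every one is W ⇒ L
n=5: can move to 4, which is L ⇒ W
n=6: can move to 4, which is L ⇒ W
n=7: the only move is to 6(W), a W ⇒ L
n=8: can move to 4, which is L ⇒ W
n=9: moves to 3(W), 6(W), 8(W); every one is W ⇒ L
n=10: can move to 9, which is L ⇒ W
n=11: the only move is to 10(W), a W ⇒ L
n=12: can move to 4, which is L ⇒ W
n=13: the only move is to 12(W), a W ⇒ L
n=14: can move to 7, which is L ⇒ W
n=15: moves to 5(W), 10(W), 12(W), 14(W); every one is W ⇒ L
n=16: can move to 15, which is L ⇒ W
n=17: the only move is to 16(W), a W ⇒ L
n=18: can move to 9, which is L ⇒ W
n=19: the only move is to 18(W), a W ⇒ L
n=20: can move to 15, which is L ⇒ W
n=21: can move to 7, which is L ⇒ W
L entries with 0 ≤ n ≤ 21: n = 0, 1, 4, 7, 9, 11, 13, 15, 17, 19; that makes 10.

10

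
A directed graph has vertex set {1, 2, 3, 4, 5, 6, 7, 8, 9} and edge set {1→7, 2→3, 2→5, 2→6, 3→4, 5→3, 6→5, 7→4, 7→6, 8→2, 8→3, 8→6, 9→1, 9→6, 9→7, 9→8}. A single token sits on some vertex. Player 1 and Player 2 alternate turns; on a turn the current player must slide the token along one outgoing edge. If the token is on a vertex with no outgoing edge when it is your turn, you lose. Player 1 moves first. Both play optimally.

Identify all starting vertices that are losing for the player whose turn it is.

Compute win/loss labels from the base case upward. A position with no move is L. Any other position is W if it can reach an L in one move, else L.
Every edge goes from a vertex to one that appears earlier in the order 4, 3, 5, 6, 7, 2, 8, 1, 9, so processing vertices in that order labels each vertex after all of its successors.
4: no outgoing edge → L
3: W (go to 4, an L position)
5: L (sole option 3(W) is W)
6: W (go to 5, an L position)
7: W (go to 4, an L position)
2: W (go to 5, an L position)
8: L (options 2(W), 6(W), 3(W) are all W)
1: L (sole option 7(W) is W)
9: W (go to 1, an L position)
The losing starting vertices are exactly the entries labelled L in this table (4 of them).

1, 4, 5, 8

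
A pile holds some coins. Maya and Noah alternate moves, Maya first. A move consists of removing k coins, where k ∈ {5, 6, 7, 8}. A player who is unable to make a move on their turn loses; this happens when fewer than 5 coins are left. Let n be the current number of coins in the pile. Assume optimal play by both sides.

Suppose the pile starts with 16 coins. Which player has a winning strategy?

Classify positions by backward induction: terminal positions (no move available) are L. From any other position, the mover wins iff some move reaches an L.
n=0: no move → L
n=1: no move → L
n=2: no move → L
n=3: no move → L
n=4: no move → L
n=5: W (go to 0, an L position)
n=6: W (go to 1, an L position)
n=7: W (go to 2, an L position)
n=8: W (go to 3, an L position)
n=9: W (go to 4, an L position)
n=10: W (go to 4, an L position)
n=11: W (go to 4, an L position)
n=12: W (go to 4, an L position)
n=13: L (options 8(W), 7(W), 6(W), 5(W) are all W)
n=14: L (options 9(W), 8(W), 7(W), 6(W) are all W)
n=15: L (options 10(W), 9(W), 8(W), 7(W) are all W)
n=16: L (options 11(W), 10(W), 9(W), 8(W) are all W)
Every move from 16 reaches a W position, so the mover loses.

Noah wins.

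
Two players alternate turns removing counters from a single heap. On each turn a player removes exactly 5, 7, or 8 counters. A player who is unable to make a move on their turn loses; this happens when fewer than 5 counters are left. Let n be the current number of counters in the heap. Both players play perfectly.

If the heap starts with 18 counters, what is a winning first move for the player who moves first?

Remove 5, leaving 13.

Work bottom-up. With no move the player to move loses. Otherwise the position is W if at least one move leads to an L position for the opponent, and L if every move leads to a W.
n=0: no move → L
n=1: no move → L
n=2: no move → L
n=3: no move → L
n=4: no move → L
n=5: W (go to 0, an L position)
n=6: W (go to 1, an L position)
n=7: W (go to 2, an L position)
n=8: W (go to 3, an L position)
n=9: W (go to 4, an L position)
n=10: W (go to 3, an L position)
n=11: W (go to 4, an L position)
n=12: W (go to 4, an L position)
n=13: L (options 8(W), 6(W), 5(W) are all W)
n=14: L (options 9(W), 7(W), 6(W) are all W)
n=15: L (options 10(W), 8(W), 7(W) are all W)
n=16: L (options 11(W), 9(W), 8(W) are all W)
n=17: L (options 12(W), 10(W), 9(W) are all W)
n=18: W (go to 13, an L position)
From 18, the L positions reachable in one move are: 13.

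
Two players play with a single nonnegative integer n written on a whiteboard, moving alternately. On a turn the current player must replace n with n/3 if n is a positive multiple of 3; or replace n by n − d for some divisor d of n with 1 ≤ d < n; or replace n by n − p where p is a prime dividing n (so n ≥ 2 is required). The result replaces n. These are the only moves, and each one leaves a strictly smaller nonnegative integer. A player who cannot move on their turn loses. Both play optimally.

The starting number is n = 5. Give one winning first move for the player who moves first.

Move to 0.

Label each position W (a win for the player to move) or L (a loss). A position with no legal move is L; any other position is W exactly when some move reaches an L, and L when every move reaches a W.
n=0: no move → L
n=1: no move → L
n=2: W (go to 0, an L position)
n=3: W (go to 0, an L position)
n=4: L (options 2(W), 3(W) are all W)
n=5: W (go to 0, an L position)
From 5, the L positions reachable in one move are: 0, 4. Any move reaching one of these is winning.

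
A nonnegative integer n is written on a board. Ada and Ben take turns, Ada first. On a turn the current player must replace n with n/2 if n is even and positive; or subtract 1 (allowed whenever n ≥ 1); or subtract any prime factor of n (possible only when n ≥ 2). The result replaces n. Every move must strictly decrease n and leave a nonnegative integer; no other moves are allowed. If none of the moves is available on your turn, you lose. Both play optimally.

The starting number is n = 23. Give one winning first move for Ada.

Move to 0.

Classify positions by backward induction: terminal positions (no move available) are L. From any other position, the mover wins iff some move reaches an L.
n=0: no move → L
n=1: reaches L-position 0 → W
n=2: reaches L-position 0 → W
n=3: reaches L-position 0 → W
n=4: only reaches 2(W), 3(W), all W → L
n=5: reaches L-position 0 → W
n=6: reaches L-position 4 → W
n=7: reaches L-position 0 → W
n=8: reaches L-position 4 → W
n=9: only reaches 6(W), 8(W), all W → L
n=10: reaches L-position 9 → W
n=11: reaches L-position 0 → W
n=12: reaches L-position 9 → W
n=13: reaches L-position 0 → W
n=14: only reaches 7(W), 12(W), 13(W), all W → L
n=15: reaches L-position 14 → W
n=16: reaches L-position 14 → W
n=17: reaches L-position 0 → W
n=18: reaches L-position 9 → W
n=19: reaches L-position 0 → W
n=20: only reaches 10(W), 15(W), 18(W), 19(W), all W → L
n=21: reaches L-position 14 → W
n=22: reaches L-position 20 → W
n=23: reaches L-position 0 → W
From 23, the L positions reachable in one move are: 0.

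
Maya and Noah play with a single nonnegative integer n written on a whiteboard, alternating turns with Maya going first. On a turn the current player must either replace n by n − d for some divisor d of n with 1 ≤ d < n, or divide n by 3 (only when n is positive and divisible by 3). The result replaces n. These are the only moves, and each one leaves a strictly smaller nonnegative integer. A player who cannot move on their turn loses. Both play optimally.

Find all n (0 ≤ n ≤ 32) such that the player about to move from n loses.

0, 1, 4, 7, 9, 11, 13, 15, 17, 19, 23, 25, 28, 31

Classify positions by backward induction: terminal positions (no move available) are L. From any other position, the mover wins iff some move reaches an L.
n=0: no move → L
n=1: no move → L
n=2: can move to 1, which is L ⇒ W
n=3: can move to 1, which is L ⇒ W
n=4: moves to 2(W), 3(W); every one is W ⇒ L
n=5: can move to 4, which is L ⇒ W
n=6: can move to 4, which is L ⇒ W
n=7: the only move is to 6(W), a W ⇒ L
n=8: can move to 4, which is L ⇒ W
n=9: moves to 3(W), 6(W), 8(W); every one is W ⇒ L
n=10: can move to 9, which is L ⇒ W
n=11: the only move is to 10(W), a W ⇒ L
n=12: can move to 4, which is L ⇒ W
n=13: the only move is to 12(W), a W ⇒ L
n=14: can move to 7, which is L ⇒ W
n=15: moves to 5(W), 10(W), 12(W), 14(W); every one is W ⇒ L
n=16: can move to 15, which is L ⇒ W
n=17: the only move is to 16(W), a W ⇒ L
n=18: can move to 9, which is L ⇒ W
n=19: the only move is to 18(W), a W ⇒ L
n=20: can move to 15, which is L ⇒ W
n=21: can move to 7, which is L ⇒ W
n=22: can move to 11, which is L ⇒ W
n=23: the only move is to 22(W), a W ⇒ L
n=24: can move to 23, which is L ⇒ W
n=25: moves to 20(W), 24(W); every one is W ⇒ L
n=26: can move to 13, which is L ⇒ W
n=27: can move to 9, which is L ⇒ W
n=28: moves to 14(W), 21(W), 24(W), 26(W), 27(W); every one is W ⇒ L
n=29: can move to 28, which is L ⇒ W
n=30: can move to 15, which is L ⇒ W
n=31: the only move is to 30(W), a W ⇒ L
n=32: can move to 28, which is L ⇒ W
Reading off the rows marked L gives the requested list; there are 14 such values of n.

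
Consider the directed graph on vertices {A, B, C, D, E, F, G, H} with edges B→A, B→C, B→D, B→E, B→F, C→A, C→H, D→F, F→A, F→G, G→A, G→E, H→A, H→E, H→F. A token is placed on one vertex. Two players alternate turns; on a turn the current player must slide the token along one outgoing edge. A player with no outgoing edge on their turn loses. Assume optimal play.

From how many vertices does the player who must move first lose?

Positions with no move are L. A position that does have a move is losing for the player to move precisely when every available move leads to a winning position for the opponent. Fill in the labels:
Every edge goes from a vertex to one that appears earlier in the order A, E, G, F, D, H, C, B, so processing vertices in that order labels each vertex after all of its successors.
A: no outgoing edge → L
E: no outgoing edge → L
G: →E(L), so W
F: →A(L), so W
D: →F(W) only, which is W, so L
H: →E(L), so W
C: →A(L), so W
B: →D(L), so W
The L vertices are A, D, E; that is 3 in all.

3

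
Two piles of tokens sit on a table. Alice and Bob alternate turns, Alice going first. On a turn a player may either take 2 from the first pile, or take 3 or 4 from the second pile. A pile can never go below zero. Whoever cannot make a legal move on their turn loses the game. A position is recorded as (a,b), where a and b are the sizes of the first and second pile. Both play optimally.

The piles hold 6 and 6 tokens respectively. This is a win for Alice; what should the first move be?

Work bottom-up. With no move the player to move loses. Otherwise the position is W if at least one move leads to an L position for the opponent, and L if every move leads to a W.
No move ever increases a pile, so every position that can arise here has a ≤ 6 and b ≤ 6; it is enough to label the cells with 0 ≤ a ≤ 6 and 0 ≤ b ≤ 6.
Every move lowers a or b (never raises either), so fill the grid row by row in increasing a, and left to right within a row: each cell's successors are then already labelled.
      b=0  b=1  b=2  b=3  b=4  b=5  b=6
a=0:    L    L    L    W    W    W    W
a=1:    L    L    L    W    W    W    W
a=2:    W    W    W    L    L    L    W
a=3:    W    W    W    L    L    L    W
a=4:    L    L    L    W    W    W    W
a=5:    L    L    L    W    W    W    W
a=6:    W    W    W    L    L    L    W
Cells with no legal move (terminal, hence L): (0,0), (0,1), (0,2), (1,0), (1,1), (1,2).
The remaining L cells, each justified by listing all of its moves:
(2,3): →(0,3)(W), (2,0)(W) — all W, so L
(2,4): →(0,4)(W), (2,1)(W), (2,0)(W) — all W, so L
(2,5): →(0,5)(W), (2,2)(W), (2,1)(W) — all W, so L
(3,3): →(1,3)(W), (3,0)(W) — all W, so L
(3,4): →(1,4)(W), (3,1)(W), (3,0)(W) — all W, so L
(3,5): →(1,5)(W), (3,2)(W), (3,1)(W) — all W, so L
(4,0): →(2,0)(W) only, which is W, so L
(4,1): →(2,1)(W) only, which is W, so L
(4,2): →(2,2)(W) only, which is W, so L
(5,0): →(3,0)(W) only, which is W, so L
(5,1): →(3,1)(W) only, which is W, so L
(5,2): →(3,2)(W) only, which is W, so L
(6,3): →(4,3)(W), (6,0)(W) — all W, so L
(6,4): →(4,4)(W), (6,1)(W), (6,0)(W) — all W, so L
(6,5): →(4,5)(W), (6,2)(W), (6,1)(W) — all W, so L
Every other cell has at least one move into one of the L cells above, so it is W.
From (6,6), the L positions reachable in one move are: (6,3).

Move to (6,3).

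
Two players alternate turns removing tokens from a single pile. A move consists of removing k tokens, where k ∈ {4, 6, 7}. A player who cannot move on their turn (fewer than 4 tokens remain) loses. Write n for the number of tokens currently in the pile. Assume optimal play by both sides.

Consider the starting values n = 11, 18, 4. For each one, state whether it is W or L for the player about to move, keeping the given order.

11: L, 18: W, 4: W

Compute win/loss labels from the base case upward. A position with no move is L. Any other position is W if it can reach an L in one move, else L.
n=0: no move → L
n=1: no move → L
n=2: no move → L
n=3: no move → L
n=4: can move to 0, which is L ⇒ W
n=5: can move to 1, which is L ⇒ W
n=6: can move to 2, which is L ⇒ W
n=7: can move to 3, which is L ⇒ W
n=8: can move to 2, which is L ⇒ W
n=9: can move to 3, which is L ⇒ W
n=10: can move to 3, which is L ⇒ W
n=11: moves to 7(W), 5(W), 4(W); every one is W ⇒ L
n=12: moves to 8(W), 6(W), 5(W); every one is W ⇒ L
n=13: moves to 9(W), 7(W), 6(W); every one is W ⇒ L
n=14: moves to 10(W), 8(W), 7(W); every one is W ⇒ L
n=15: can move to 11, which is L ⇒ W
n=16: can move to 12, which is L ⇒ W
n=17: can move to 13, which is L ⇒ W
n=18: can move to 14, which is L ⇒ W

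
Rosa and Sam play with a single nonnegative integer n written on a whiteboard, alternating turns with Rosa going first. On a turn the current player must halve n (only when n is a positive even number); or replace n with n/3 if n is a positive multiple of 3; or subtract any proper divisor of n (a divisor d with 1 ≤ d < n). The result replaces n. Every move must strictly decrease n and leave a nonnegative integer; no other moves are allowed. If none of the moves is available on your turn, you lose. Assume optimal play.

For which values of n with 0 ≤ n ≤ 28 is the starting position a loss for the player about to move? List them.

0, 1, 4, 7, 9, 11, 13, 15, 17, 19, 23, 25, 28

Positions with no move are L. A position that does have a move is losing for the player to move precisely when every available move leads to a winning position for the opponent. Fill in the labels:
n=0: no move → L
n=1: no move → L
n=2: W (go to 1, an L position)
n=3: W (go to 1, an L position)
n=4: L (options 2(W), 3(W) are all W)
n=5: W (go to 4, an L position)
n=6: W (go to 4, an L position)
n=7: L (sole option 6(W) is W)
n=8: W (go to 4, an L position)
n=9: L (options 3(W), 6(W), 8(W) are all W)
n=10: W (go to 9, an L position)
n=11: L (sole option 10(W) is W)
n=12: W (go to 4, an L position)
n=13: L (sole option 12(W) is W)
n=14: W (go to 7, an L position)
n=15: L (options 5(W), 10(W), 12(W), 14(W) are all W)
n=16: W (go to 15, an L position)
n=17: L (sole option 16(W) is W)
n=18: W (go to 9, an L position)
n=19: L (sole option 18(W) is W)
n=20: W (go to 15, an L position)
n=21: W (go to 7, an L position)
n=22: W (go to 11, an L position)
n=23: L (sole option 22(W) is W)
n=24: W (go to 23, an L position)
n=25: L (options 20(W), 24(W) are all W)
n=26: W (go to 13, an L position)
n=27: W (go to 9, an L position)
n=28: L (options 14(W), 21(W), 24(W), 26(W), 27(W) are all W)
Reading off the rows marked L gives the requested list; there are 13 such values of n.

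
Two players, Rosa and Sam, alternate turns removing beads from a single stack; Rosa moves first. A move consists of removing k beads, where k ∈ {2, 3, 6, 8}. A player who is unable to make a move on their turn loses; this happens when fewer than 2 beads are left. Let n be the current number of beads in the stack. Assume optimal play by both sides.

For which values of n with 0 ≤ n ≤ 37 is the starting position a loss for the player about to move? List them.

0, 1, 5, 10, 14, 15, 19, 24, 28, 29, 33

Use the standard recursion: the mover loses at a terminal position; elsewhere, the mover wins exactly when some move hands the opponent an L position.
n=0: no move → L
n=1: no move → L
n=2: can move to 0, which is L ⇒ W
n=3: can move to 1, which is L ⇒ W
n=4: can move to 1, which is L ⇒ W
n=5: moves to 3(W), 2(W); every one is W ⇒ L
n=6: can move to 0, which is L ⇒ W
n=7: can move to 5, which is L ⇒ W
n=8: can move to 5, which is L ⇒ W
n=9: can move to 1, which is L ⇒ W
n=10: moves to 8(W), 7(W), 4(W), 2(W); every one is W ⇒ L
n=11: can move to 5, which is L ⇒ W
n=12: can move to 10, which is L ⇒ W
n=13: can move to 10, which is L ⇒ W
n=14: moves to 12(W), 11(W), 8(W), 6(W); every one is W ⇒ L
n=15: moves to 13(W), 12(W), 9(W), 7(W); every one is W ⇒ L
n=16: can move to 14, which is L ⇒ W
n=17: can move to 15, which is L ⇒ W
n=18: can move to 15, which is L ⇒ W
n=19: moves to 17(W), 16(W), 13(W), 11(W); every one is W ⇒ L
n=20: can move to 14, which is L ⇒ W
n=21: can move to 19, which is L ⇒ W
n=22: can move to 19, which is L ⇒ W
n=23: can move to 15, which is L ⇒ W
n=24: moves to 22(W), 21(W), 18(W), 16(W); every one is W ⇒ L
n=25: can move to 19, which is L ⇒ W
n=26: can move to 24, which is L ⇒ W
n=27: can move to 24, which is L ⇒ W
n=28: moves to 26(W), 25(W), 22(W), 20(W); every one is W ⇒ L
n=29: moves to 27(W), 26(W), 23(W), 21(W); every one is W ⇒ L
n=30: can move to 28, which is L ⇒ W
n=31: can move to 29, which is L ⇒ W
n=32: can move to 29, which is L ⇒ W
n=33: moves to 31(W), 30(W), 27(W), 25(W); every one is W ⇒ L
n=34: can move to 28, which is L ⇒ W
n=35: can move to 33, which is L ⇒ W
n=36: can move to 33, which is L ⇒ W
n=37: can move to 29, which is L ⇒ W
The losing starting values of n are exactly the entries labelled L in this table (11 of them).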